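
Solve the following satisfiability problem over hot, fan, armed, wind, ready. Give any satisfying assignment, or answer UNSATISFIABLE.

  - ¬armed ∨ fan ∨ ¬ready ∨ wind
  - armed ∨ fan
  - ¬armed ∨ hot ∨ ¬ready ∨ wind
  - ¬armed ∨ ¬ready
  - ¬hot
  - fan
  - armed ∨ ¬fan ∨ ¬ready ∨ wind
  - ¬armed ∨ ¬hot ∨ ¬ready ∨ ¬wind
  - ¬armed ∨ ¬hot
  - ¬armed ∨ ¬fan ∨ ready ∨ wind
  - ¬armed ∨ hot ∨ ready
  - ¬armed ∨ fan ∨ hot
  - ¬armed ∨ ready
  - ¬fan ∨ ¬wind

Unit clause (¬hot) forces hot = False.
Unit clause (fan) forces fan = True.
In (¬fan ∨ ¬wind) only ¬wind is left, so wind = False.
Try armed = True:
  (¬armed ∨ hot ∨ ¬ready ∨ wind) forces ready = False.
  clause (¬armed ∨ ¬fan ∨ ready ∨ wind) is falsified — backtrack.
So armed = False.
  then (armed ∨ ¬fan ∨ ¬ready ∨ wind) forces ready = False.
All clauses satisfied.

hot=F, fan=T, armed=F, wind=F, ready=F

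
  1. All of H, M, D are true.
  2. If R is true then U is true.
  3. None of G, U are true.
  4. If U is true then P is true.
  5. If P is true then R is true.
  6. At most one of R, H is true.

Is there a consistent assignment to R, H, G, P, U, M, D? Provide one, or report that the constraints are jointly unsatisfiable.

R = False, H = True, G = False, P = False, U = False, M = True, D = True

  (1) {H, M, D}: all 3 true ✓
  (2) R=F ⇒ U: vacuous ✓
  (3) {G, U}: 0 true — none ✓
  (4) U=F ⇒ P: vacuous ✓
  (5) P=F ⇒ R: vacuous ✓
  (6) {R, H}: 1 true — at most one ✓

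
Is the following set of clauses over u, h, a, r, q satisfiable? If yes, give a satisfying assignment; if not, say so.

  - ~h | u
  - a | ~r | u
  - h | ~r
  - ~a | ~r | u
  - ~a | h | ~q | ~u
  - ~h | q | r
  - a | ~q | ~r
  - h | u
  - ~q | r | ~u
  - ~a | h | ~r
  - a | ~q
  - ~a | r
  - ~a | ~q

Set u = True.
Set h = True.
Set a = False.
  then (a | ~q) forces q = False.
  then (~h | q | r) forces r = True.
All clauses satisfied.

u=T, h=T, a=F, r=T, q=F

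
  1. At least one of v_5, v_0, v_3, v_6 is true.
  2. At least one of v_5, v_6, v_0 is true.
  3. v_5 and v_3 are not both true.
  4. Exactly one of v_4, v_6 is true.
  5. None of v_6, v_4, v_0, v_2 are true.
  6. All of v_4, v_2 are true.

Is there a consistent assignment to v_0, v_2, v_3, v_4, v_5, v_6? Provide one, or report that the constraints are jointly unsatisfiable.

Case v_2 = True:
  Constraint (5) is violated (v_2=T) — contradiction.
Case v_2 = False:
  Constraint (6) is violated (v_2=F) — contradiction.
Both cases fail — unsatisfiable.

UNSATISFIABLE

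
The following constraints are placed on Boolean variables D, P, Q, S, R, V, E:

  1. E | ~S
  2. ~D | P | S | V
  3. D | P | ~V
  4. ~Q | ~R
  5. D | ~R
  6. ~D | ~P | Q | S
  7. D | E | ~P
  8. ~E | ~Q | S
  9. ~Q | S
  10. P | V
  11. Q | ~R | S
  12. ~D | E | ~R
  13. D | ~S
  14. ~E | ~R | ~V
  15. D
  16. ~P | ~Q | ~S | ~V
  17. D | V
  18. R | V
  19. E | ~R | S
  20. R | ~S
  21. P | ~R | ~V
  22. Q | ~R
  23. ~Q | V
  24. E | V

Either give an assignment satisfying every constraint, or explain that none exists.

Unit clause (D) forces D = True.
Set P = False.
  then (P | V) forces V = True.
  then (P | ~R | ~V) forces R = False.
  then (R | ~S) forces S = False.
  then (~Q | S) forces Q = False.
Set E = False.
All clauses satisfied.

D = True, P = False, Q = False, S = False, R = False, V = True, E = False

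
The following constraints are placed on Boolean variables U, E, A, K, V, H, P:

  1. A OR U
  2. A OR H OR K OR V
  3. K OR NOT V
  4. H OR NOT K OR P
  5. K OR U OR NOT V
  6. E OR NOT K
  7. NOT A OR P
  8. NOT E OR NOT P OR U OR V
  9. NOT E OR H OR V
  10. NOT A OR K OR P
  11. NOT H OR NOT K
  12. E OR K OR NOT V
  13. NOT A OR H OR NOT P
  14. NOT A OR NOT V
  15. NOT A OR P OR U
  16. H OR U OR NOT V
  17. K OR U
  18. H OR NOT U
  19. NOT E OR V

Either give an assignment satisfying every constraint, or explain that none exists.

U: True; E: False; A: False; K: False; V: False; H: True; P: True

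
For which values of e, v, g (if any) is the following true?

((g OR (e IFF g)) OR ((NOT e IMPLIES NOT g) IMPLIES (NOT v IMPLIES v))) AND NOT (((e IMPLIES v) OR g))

Case g = True: the conjunct NOT (((e IMPLIES v) OR g)) becomes NOT (((e IMPLIES v) OR True)) = False.
Case g = False: the formula simplifies to (NOT e OR (NOT v IMPLIES v)) AND NOT ((e IMPLIES v)).
  v = True: the conjunct NOT ((e IMPLIES v)) becomes NOT ((e IMPLIES True)) = False.
  v = False: simplifies to NOT e AND NOT (NOT e).
    e = True: the conjunct NOT e is False.
    e = False: the conjunct NOT (NOT e) becomes NOT (NOT False) = False.
Both cases fail — unsatisfiable.

The formula is unsatisfiable.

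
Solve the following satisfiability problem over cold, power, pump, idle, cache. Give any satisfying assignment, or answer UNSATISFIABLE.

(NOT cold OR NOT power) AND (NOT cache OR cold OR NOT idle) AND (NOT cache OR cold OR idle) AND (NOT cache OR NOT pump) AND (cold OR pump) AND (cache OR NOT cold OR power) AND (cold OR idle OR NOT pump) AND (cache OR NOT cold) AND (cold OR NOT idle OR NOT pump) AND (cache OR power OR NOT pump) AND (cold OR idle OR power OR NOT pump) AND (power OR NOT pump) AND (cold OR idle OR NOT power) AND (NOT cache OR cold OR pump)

Set cold = True.
  then (NOT cold OR NOT power) forces power = False.
  then (cache OR NOT cold OR power) forces cache = True.
  then (power OR NOT pump) forces pump = False.
Set idle = False.
All clauses satisfied.

cold=T, power=F, pump=F, idle=F, cache=T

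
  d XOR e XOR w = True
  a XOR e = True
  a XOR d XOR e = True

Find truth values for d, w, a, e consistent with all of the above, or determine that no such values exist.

d = False; w = False; a = False; e = True

d XOR e XOR w = F XOR T XOR F = True ✓
a XOR e = F XOR T = True ✓
a XOR d XOR e = F XOR F XOR T = True ✓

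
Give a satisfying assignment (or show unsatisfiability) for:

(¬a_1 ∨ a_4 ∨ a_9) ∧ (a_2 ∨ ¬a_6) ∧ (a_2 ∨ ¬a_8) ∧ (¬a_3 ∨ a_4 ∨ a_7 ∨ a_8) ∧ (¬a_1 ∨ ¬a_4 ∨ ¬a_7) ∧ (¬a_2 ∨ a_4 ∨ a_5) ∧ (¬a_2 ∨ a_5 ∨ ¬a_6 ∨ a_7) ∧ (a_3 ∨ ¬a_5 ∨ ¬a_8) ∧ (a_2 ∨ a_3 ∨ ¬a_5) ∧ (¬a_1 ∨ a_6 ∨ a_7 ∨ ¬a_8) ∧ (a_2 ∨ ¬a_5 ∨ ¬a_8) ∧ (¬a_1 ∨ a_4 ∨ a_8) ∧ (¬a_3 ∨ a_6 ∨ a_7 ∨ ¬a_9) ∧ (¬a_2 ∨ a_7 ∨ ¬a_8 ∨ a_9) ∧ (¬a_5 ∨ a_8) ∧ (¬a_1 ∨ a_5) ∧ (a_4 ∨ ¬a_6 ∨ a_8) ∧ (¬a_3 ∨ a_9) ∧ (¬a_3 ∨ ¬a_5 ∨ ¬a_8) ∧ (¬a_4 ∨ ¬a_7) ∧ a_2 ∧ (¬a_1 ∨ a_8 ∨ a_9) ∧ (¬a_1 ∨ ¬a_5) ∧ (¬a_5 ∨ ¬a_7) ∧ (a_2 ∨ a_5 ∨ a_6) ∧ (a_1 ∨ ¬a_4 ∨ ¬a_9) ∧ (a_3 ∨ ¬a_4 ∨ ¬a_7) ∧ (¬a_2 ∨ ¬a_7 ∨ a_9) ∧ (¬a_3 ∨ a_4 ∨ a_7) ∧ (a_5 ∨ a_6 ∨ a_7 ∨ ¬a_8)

a_1=F, a_2=T, a_3=F, a_4=T, a_5=F, a_6=F, a_7=F, a_8=F, a_9=F

Unit clause (a_2) forces a_2 = True.
Try a_1 = True:
  (¬a_1 ∨ a_5) forces a_5 = True.
  clause (¬a_1 ∨ ¬a_5) is falsified — backtrack.
So a_1 = False.
Try a_3 = True:
  (¬a_3 ∨ a_9) forces a_9 = True.
  (a_1 ∨ ¬a_4 ∨ ¬a_9) forces a_4 = False.
  (¬a_2 ∨ a_4 ∨ a_5) forces a_5 = True.
  (¬a_5 ∨ a_8) forces a_8 = True.
  clause (¬a_3 ∨ ¬a_5 ∨ ¬a_8) is falsified — backtrack.
So a_3 = False.
Try a_4 = False:
  (¬a_2 ∨ a_4 ∨ a_5) forces a_5 = True.
  (a_3 ∨ ¬a_5 ∨ ¬a_8) forces a_8 = False.
  clause (¬a_5 ∨ a_8) is falsified — backtrack.
So a_4 = True.
  then (¬a_4 ∨ ¬a_7) forces a_7 = False.
  then (a_1 ∨ ¬a_4 ∨ ¬a_9) forces a_9 = False.
  then (¬a_2 ∨ a_7 ∨ ¬a_8 ∨ a_9) forces a_8 = False.
  then (¬a_5 ∨ a_8) forces a_5 = False.
  then (¬a_2 ∨ a_5 ∨ ¬a_6 ∨ a_7) forces a_6 = False.
All clauses satisfied.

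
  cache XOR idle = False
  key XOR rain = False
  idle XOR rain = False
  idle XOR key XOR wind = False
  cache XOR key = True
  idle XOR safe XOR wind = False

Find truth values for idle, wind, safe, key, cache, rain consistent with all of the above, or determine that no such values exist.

Adding constraints 1, 2, 3, 5 mod 2: every variable appears an even number of times on the left, so the left side is 0.
But the right sides sum to 1 (mod 2). 0 ≠ 1 — the system is inconsistent.

Unsatisfiable — no assignment works.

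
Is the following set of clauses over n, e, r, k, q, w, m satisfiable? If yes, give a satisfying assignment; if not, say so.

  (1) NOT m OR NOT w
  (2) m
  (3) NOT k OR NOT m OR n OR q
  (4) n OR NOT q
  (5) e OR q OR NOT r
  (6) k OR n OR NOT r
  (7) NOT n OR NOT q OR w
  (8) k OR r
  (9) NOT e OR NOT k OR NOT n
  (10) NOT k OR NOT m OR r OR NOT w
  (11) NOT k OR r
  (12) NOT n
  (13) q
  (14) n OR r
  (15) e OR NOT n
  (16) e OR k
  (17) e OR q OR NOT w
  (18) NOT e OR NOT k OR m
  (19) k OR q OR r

Case n = True:
  Clause (NOT n) is falsified — contradiction.
Case n = False:
  (m) forces m = True.
  (NOT m OR NOT w) forces w = False.
  (n OR NOT q) forces q = False.
  Clause (q) is falsified — contradiction.
Both cases fail, so the formula is unsatisfiable.

UNSATISFIABLE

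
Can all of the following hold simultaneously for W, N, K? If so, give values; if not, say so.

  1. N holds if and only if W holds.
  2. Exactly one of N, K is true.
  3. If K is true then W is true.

W=T, N=T, K=F

  (1) N=T, W=T — same ✓
  (2) {N, K}: 1 true — exactly one ✓
  (3) K=F ⇒ W: vacuous ✓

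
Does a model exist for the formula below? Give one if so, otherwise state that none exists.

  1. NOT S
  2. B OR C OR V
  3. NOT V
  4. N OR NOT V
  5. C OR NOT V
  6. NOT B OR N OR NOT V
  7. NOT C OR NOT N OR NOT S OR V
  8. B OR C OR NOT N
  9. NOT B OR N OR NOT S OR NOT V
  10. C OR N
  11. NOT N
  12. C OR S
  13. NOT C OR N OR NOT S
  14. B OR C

Unit clause (NOT S) forces S = False.
Unit clause (NOT V) forces V = False.
Unit clause (NOT N) forces N = False.
In (C OR S) only C is left, so C = True.
Set B = True.
All clauses satisfied.

N=F, B=T, V=F, C=T, S=F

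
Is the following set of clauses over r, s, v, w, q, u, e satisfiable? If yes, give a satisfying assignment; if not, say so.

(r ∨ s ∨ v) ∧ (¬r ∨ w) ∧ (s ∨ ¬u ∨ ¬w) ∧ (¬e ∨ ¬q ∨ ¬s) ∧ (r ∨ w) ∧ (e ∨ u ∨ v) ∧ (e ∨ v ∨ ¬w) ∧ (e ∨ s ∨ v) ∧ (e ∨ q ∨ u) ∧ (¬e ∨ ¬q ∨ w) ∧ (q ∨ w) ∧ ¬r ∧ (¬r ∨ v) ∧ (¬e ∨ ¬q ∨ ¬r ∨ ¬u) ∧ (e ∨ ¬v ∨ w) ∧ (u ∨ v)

Unit clause (¬r) forces r = False.
In (r ∨ w) only w is left, so w = True.
Set s = True.
Set v = True.
Set q = False.
Set u = False.
  then (e ∨ q ∨ u) forces e = True.
All clauses satisfied.

r: False, s: True, v: True, w: True, q: False, u: False, e: True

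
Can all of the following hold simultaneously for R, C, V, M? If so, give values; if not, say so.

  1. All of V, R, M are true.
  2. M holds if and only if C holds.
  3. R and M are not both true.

Unsatisfiable

Case R = True:
  (1) forces V = True.
  (1) forces M = True.
  Constraint (3) is violated (R=T, M=T) — contradiction.
Case R = False:
  Constraint (1) is violated (R=F) — contradiction.
Both cases fail — unsatisfiable.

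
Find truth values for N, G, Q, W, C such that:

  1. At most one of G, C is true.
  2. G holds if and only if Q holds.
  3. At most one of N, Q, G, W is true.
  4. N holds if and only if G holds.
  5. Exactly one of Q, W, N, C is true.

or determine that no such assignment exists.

N = False; G = False; Q = False; W = True; C = False

  (1) {G, C}: 0 true — at most one ✓
  (2) G=F, Q=F — same ✓
  (3) {N, Q, G, W}: 1 true — at most one ✓
  (4) N=F, G=F — same ✓
  (5) {Q, W, N, C}: 1 true — exactly one ✓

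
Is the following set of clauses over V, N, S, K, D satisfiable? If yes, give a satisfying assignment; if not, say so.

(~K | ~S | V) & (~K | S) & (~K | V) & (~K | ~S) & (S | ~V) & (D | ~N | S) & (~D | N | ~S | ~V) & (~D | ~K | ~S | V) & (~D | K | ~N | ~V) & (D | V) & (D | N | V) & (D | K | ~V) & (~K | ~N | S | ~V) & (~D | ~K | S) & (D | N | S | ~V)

Try V = True:
  (S | ~V) forces S = True.
  (~K | ~S) forces K = False.
  (D | K | ~V) forces D = True.
  (~D | N | ~S | ~V) forces N = True.
  clause (~D | K | ~N | ~V) is falsified — backtrack.
So V = False.
  then (~K | V) forces K = False.
  then (D | V) forces D = True.
Set N = False.
Set S = True.
All clauses satisfied.

V=F, N=F, S=T, K=F, D=T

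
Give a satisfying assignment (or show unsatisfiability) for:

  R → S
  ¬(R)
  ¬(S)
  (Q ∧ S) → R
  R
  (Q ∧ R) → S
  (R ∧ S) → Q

Case R = True:
  Clause (¬R) is falsified — contradiction.
Case R = False:
  Clause (R) is falsified — contradiction.
Both cases fail, so the formula is unsatisfiable.

The formula is unsatisfiable.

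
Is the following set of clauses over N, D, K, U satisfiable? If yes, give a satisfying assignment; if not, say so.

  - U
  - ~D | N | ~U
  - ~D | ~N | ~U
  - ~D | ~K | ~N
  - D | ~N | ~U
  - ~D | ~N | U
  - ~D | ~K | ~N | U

N=F, D=F, K=F, U=T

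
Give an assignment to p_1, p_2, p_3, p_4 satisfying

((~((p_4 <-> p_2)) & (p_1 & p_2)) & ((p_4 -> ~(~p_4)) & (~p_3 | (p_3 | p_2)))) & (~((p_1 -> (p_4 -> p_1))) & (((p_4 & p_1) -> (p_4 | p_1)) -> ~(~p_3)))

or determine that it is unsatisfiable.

Unsatisfiable — no assignment works.

The conjunct ~((p_1 -> (p_4 -> p_1))) is unsatisfiable on its own:
  p_1=F, p_4=F: evaluates to False.
  p_1=F, p_4=T: evaluates to False.
  p_1=T, p_4=F: evaluates to False.
  p_1=T, p_4=T: evaluates to False.
So the whole conjunction is unsatisfiable.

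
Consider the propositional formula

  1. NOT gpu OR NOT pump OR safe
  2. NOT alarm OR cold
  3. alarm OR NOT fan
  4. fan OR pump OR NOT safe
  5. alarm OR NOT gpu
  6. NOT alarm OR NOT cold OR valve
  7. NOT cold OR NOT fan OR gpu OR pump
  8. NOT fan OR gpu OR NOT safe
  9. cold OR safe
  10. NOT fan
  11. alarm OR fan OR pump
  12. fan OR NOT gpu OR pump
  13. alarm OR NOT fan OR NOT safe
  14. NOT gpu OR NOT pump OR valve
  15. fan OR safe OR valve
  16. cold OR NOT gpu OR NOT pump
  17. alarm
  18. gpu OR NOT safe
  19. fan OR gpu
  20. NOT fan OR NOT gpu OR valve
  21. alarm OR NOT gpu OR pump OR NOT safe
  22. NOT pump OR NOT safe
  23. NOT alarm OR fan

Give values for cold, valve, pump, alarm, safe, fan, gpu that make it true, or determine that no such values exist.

UNSATISFIABLE

Case fan = True:
  Clause (NOT fan) is falsified — contradiction.
Case fan = False:
  (alarm) forces alarm = True.
  Clause (NOT alarm OR fan) is falsified — contradiction.
Both cases fail, so the formula is unsatisfiable.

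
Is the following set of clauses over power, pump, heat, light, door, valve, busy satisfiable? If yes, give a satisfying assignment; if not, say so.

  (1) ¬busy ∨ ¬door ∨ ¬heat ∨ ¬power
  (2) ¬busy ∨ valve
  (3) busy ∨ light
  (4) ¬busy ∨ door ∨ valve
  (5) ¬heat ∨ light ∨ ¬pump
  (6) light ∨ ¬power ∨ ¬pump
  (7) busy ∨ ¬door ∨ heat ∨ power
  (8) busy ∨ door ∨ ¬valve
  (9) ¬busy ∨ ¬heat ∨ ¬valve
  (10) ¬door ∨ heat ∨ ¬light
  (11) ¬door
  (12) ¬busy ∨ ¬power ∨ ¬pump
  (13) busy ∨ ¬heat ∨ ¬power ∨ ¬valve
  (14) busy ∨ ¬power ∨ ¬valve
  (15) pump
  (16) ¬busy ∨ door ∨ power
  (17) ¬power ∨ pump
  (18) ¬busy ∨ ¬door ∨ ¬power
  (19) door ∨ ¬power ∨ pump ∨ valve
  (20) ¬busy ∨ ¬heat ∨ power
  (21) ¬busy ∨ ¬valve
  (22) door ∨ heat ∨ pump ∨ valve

Unit clause (¬door) forces door = False.
Unit clause (pump) forces pump = True.
Set power = True.
  then (light ∨ ¬power ∨ ¬pump) forces light = True.
  then (¬busy ∨ ¬power ∨ ¬pump) forces busy = False.
  then (busy ∨ ¬power ∨ ¬valve) forces valve = False.
Set heat = False.
All clauses satisfied.

power=T, pump=T, heat=F, light=T, door=F, valve=F, busy=F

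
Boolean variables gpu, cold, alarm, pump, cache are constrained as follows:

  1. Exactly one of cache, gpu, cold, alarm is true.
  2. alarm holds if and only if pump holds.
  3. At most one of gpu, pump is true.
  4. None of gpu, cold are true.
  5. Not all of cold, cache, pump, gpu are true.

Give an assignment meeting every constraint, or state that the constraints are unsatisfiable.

gpu=F; cold=F; alarm=F; pump=F; cache=T

  (1) {cache, gpu, cold, alarm}: 1 true — exactly one ✓
  (2) alarm=F, pump=F — same ✓
  (3) {gpu, pump}: 0 true — at most one ✓
  (4) {gpu, cold}: 0 true — none ✓
  (5) {cold, cache, pump, gpu}: 1/4 true — not all ✓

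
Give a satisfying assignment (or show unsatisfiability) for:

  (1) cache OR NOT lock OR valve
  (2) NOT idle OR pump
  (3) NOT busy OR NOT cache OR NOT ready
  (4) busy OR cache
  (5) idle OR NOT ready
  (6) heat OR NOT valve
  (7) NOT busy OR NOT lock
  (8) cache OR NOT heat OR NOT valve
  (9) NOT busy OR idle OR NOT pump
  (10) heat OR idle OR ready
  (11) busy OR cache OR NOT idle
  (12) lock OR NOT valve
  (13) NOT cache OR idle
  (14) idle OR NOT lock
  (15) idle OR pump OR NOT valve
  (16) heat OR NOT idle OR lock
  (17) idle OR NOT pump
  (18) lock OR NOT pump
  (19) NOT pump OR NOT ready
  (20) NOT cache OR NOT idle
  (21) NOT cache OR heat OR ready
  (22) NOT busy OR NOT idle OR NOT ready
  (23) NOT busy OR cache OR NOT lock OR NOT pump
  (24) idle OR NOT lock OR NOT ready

cache = False; heat = True; pump = False; valve = False; lock = False; busy = True; idle = False; ready = False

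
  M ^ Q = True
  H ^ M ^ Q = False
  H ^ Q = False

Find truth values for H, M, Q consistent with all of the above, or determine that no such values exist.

H = True, M = False, Q = True

M ^ Q = F ^ T = True ✓
H ^ M ^ Q = T ^ F ^ T = False ✓
H ^ Q = T ^ T = False ✓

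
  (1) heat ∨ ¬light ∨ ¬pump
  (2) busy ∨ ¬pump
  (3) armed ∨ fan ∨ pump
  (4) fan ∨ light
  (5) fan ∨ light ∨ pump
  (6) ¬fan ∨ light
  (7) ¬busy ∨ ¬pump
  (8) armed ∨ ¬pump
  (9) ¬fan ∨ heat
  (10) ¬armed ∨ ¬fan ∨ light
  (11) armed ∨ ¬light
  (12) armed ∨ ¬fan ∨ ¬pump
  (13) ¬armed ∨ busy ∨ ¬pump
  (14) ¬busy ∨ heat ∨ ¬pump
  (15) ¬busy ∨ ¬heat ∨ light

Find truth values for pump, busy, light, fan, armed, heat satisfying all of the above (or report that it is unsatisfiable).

pump = False; busy = True; light = True; fan = False; armed = True; heat = True

Try pump = True:
  (busy ∨ ¬pump) forces busy = True.
  clause (¬busy ∨ ¬pump) is falsified — backtrack.
So pump = False.
Set busy = True.
Set light = True.
  then (armed ∨ ¬light) forces armed = True.
Set fan = False.
Set heat = True.
All clauses satisfied.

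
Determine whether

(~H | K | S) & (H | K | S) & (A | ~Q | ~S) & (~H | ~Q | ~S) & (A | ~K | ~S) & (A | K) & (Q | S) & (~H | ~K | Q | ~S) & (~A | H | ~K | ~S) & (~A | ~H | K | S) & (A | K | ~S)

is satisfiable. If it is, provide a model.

S = False; H = True; Q = True; A = True; K = True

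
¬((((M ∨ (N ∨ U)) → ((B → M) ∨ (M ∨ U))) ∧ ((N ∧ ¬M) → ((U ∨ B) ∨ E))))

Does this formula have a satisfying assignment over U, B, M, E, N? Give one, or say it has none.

U = False, B = True, M = False, E = True, N = True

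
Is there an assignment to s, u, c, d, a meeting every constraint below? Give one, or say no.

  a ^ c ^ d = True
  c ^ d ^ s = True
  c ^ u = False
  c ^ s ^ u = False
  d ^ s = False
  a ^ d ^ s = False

s = False; u = True; c = True; d = False; a = False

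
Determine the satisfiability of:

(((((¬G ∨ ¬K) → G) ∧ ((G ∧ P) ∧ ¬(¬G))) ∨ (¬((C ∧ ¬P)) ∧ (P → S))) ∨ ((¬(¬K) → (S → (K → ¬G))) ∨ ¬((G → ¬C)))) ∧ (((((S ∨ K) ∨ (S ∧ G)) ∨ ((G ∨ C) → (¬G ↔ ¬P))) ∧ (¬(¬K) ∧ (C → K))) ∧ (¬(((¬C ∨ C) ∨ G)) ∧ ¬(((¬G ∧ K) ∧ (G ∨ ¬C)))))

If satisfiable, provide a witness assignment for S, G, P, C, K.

The conjunct ¬(((¬C ∨ C) ∨ G)) is unsatisfiable on its own:
  G=F, C=F: evaluates to False.
  G=F, C=T: evaluates to False.
  G=T, C=F: evaluates to False.
  G=T, C=T: evaluates to False.
So the whole conjunction is unsatisfiable.

The formula is unsatisfiable.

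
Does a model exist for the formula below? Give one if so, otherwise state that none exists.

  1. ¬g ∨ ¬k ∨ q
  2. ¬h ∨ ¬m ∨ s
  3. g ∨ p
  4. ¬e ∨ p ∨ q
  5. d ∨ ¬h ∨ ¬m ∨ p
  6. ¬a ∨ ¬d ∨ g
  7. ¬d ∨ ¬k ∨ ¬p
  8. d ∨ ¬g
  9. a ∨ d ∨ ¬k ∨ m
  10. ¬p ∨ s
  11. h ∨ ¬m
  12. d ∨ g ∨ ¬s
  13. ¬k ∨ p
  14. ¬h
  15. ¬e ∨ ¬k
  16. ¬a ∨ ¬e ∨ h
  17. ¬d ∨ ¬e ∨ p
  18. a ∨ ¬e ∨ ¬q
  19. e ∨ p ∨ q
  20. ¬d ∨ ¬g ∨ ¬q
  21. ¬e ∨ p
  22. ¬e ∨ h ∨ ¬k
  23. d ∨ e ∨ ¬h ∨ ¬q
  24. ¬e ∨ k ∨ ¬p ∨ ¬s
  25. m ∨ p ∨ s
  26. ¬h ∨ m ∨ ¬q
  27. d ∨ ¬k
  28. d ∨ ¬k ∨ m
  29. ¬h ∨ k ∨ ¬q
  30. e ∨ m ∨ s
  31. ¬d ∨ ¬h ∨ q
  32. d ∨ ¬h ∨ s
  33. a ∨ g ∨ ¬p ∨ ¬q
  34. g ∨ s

Unit clause (¬h) forces h = False.
In (h ∨ ¬m) only ¬m is left, so m = False.
Set e = False.
  then (e ∨ m ∨ s) forces s = True.
Set a = False.
Set q = False.
  then (e ∨ p ∨ q) forces p = True.
Set k = False.
Try d = False:
  (d ∨ ¬g) forces g = False.
  clause (d ∨ g ∨ ¬s) is falsified — backtrack.
So d = True.
Set g = True.
All clauses satisfied.

e = False; h = False; a = False; q = False; k = False; d = True; g = True; p = True; m = False; s = True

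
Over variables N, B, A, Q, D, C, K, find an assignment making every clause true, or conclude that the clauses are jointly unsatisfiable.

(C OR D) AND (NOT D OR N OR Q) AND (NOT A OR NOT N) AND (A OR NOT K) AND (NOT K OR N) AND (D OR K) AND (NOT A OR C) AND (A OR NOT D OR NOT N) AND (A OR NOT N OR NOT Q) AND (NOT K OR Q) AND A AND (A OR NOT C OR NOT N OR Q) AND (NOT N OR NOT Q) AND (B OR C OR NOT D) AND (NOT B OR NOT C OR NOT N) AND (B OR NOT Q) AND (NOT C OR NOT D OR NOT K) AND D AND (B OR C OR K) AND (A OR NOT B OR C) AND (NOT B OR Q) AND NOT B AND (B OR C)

Case B = True:
  Clause (NOT B) is falsified — contradiction.
Case B = False:
  (A) forces A = True.
  (NOT A OR NOT N) forces N = False.
  (NOT K OR N) forces K = False.
  (D OR K) forces D = True.
  (NOT D OR N OR Q) forces Q = True.
  Clause (B OR NOT Q) is falsified — contradiction.
Both cases fail, so the formula is unsatisfiable.

UNSATISFIABLE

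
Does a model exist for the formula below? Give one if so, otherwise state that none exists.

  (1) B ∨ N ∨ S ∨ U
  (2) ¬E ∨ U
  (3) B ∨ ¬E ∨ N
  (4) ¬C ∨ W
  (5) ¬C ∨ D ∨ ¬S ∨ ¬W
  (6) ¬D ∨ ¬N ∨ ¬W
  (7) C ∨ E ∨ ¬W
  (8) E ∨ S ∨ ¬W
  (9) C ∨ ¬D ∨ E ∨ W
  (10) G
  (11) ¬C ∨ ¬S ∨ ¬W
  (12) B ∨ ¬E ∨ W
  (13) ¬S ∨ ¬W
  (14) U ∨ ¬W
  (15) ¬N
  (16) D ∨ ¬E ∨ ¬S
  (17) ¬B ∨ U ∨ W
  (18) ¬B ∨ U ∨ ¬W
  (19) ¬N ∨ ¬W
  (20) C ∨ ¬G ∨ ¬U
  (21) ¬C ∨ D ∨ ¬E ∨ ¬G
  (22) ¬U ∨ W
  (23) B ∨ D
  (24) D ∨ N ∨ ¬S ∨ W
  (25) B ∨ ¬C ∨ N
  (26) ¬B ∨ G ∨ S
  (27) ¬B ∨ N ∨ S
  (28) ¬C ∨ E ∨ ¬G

UNSATISFIABLE

Case B = True:
  (G) forces G = True.
  (¬N) forces N = False.
  (¬B ∨ N ∨ S) forces S = True.
  (¬S ∨ ¬W) forces W = False.
  (¬C ∨ W) forces C = False.
  (¬B ∨ U ∨ W) forces U = True.
  Clause (C ∨ ¬G ∨ ¬U) is falsified — contradiction.
Case B = False:
  (G) forces G = True.
  (¬N) forces N = False.
  (B ∨ ¬E ∨ N) forces E = False.
  (B ∨ D) forces D = True.
  (B ∨ ¬C ∨ N) forces C = False.
  (C ∨ E ∨ ¬W) forces W = False.
  Clause (C ∨ ¬D ∨ E ∨ W) is falsified — contradiction.
Both cases fail, so the formula is unsatisfiable.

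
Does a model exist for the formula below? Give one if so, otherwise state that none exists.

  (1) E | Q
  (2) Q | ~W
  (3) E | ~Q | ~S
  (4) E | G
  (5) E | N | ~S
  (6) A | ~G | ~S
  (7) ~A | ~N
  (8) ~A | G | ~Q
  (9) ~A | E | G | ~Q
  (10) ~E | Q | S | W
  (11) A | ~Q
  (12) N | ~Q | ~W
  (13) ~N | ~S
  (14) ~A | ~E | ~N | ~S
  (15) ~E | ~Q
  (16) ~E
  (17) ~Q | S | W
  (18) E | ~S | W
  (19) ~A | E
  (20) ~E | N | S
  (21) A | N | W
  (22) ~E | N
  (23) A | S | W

Case A = True:
  (~A | ~N) forces N = False.
  (~E) forces E = False.
  Clause (~A | E) is falsified — contradiction.
Case A = False:
  (A | ~Q) forces Q = False.
  (E | Q) forces E = True.
  Clause (~E) is falsified — contradiction.
Both cases fail, so the formula is unsatisfiable.

The formula is unsatisfiable.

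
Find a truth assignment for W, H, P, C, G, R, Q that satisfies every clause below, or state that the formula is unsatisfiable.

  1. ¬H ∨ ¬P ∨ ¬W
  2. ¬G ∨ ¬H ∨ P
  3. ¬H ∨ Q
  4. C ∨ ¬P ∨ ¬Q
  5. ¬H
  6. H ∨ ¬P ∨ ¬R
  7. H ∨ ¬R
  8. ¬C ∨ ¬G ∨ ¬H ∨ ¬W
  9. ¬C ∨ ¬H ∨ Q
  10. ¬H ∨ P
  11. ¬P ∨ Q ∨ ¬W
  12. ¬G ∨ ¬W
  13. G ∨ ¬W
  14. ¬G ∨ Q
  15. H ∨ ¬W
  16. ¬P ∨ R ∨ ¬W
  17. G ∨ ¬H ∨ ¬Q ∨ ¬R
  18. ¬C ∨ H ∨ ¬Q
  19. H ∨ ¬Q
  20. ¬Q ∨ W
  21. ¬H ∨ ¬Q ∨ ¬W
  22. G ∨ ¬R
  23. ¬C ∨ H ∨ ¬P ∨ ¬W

Unit clause (¬H) forces H = False.
In (H ∨ ¬R) only ¬R is left, so R = False.
In (H ∨ ¬W) only ¬W is left, so W = False.
In (H ∨ ¬Q) only ¬Q is left, so Q = False.
In (¬G ∨ Q) only ¬G is left, so G = False.
Set P = False.
Set C = True.
All clauses satisfied.

W = False, H = False, P = False, C = True, G = False, R = False, Q = False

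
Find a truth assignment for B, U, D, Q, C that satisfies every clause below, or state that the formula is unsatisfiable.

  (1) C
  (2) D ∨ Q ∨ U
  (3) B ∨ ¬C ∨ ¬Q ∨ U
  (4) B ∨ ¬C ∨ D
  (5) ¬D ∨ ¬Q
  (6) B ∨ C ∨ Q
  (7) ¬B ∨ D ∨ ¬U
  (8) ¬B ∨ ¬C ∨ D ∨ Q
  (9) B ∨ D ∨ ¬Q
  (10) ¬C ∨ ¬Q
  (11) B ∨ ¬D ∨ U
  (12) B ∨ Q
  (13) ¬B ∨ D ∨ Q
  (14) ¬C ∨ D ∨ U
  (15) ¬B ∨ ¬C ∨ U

Unit clause (C) forces C = True.
In (¬C ∨ ¬Q) only ¬Q is left, so Q = False.
In (B ∨ Q) only B is left, so B = True.
In (¬B ∨ D ∨ Q) only D is left, so D = True.
In (¬B ∨ ¬C ∨ U) only U is left, so U = True.
All clauses satisfied.

B = True, U = True, D = True, Q = False, C = True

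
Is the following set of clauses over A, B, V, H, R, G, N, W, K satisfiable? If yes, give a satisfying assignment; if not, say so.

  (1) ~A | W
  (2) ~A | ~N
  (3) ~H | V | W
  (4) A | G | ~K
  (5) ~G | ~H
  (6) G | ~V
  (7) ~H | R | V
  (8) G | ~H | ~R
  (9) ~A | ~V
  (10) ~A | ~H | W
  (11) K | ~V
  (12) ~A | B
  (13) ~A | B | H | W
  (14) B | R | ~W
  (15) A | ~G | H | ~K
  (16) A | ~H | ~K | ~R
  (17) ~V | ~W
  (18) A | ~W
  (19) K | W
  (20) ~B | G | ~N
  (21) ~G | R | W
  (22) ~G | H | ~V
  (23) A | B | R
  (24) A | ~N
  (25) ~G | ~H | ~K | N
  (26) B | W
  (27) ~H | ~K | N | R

Set A = True.
  then (~A | W) forces W = True.
  then (~A | ~N) forces N = False.
  then (~A | ~V) forces V = False.
  then (~A | B) forces B = True.
Try H = True:
  (~G | ~H) forces G = False.
  (~H | R | V) forces R = True.
  clause (G | ~H | ~R) is falsified — backtrack.
So H = False.
Set R = True.
Set G = False.
Set K = False.
All clauses satisfied.

A=T, B=T, V=F, H=F, R=T, G=F, N=F, W=T, K=F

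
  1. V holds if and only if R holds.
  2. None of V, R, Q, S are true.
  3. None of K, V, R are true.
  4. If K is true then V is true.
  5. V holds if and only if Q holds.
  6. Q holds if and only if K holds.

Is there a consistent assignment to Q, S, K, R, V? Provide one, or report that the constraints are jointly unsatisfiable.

Q: False, S: False, K: False, R: False, V: False

  (1) V=F, R=F — same ✓
  (2) {V, R, Q, S}: 0 true — none ✓
  (3) {K, V, R}: 0 true — none ✓
  (4) K=F ⇒ V: vacuous ✓
  (5) V=F, Q=F — same ✓
  (6) Q=F, K=F — same ✓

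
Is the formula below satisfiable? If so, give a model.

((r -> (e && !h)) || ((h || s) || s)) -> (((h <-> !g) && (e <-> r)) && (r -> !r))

h = False; g = True; e = False; s = False; r = False

  ((r -> (e && !h)) || ((h || s) || s)) -> (((h <-> !g) && (e <-> r)) && (r -> !r)) = True
    (r -> (e && !h)) || ((h || s) || s) = True
      r -> (e && !h) = True
        e && !h = False
          !h = True
      (h || s) || s = False
        h || s = False
    ((h <-> !g) && (e <-> r)) && (r -> !r) = True
      (h <-> !g) && (e <-> r) = True
        h <-> !g = True
          !g = False
        e <-> r = True
      r -> !r = True
        !r = True
The formula evaluates to True.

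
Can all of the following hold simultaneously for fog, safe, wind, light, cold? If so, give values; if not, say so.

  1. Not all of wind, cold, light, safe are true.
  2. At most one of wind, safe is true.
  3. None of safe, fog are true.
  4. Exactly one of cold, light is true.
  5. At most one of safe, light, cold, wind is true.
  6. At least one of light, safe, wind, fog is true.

fog: False, safe: False, wind: False, light: True, cold: False

  (1) {wind, cold, light, safe}: 1/4 true — not all ✓
  (2) {wind, safe}: 0 true — at most one ✓
  (3) {safe, fog}: 0 true — none ✓
  (4) {cold, light}: 1 true — exactly one ✓
  (5) {safe, light, cold, wind}: 1 true — at most one ✓
  (6) {light, safe, wind, fog}: 1 true — at least one ✓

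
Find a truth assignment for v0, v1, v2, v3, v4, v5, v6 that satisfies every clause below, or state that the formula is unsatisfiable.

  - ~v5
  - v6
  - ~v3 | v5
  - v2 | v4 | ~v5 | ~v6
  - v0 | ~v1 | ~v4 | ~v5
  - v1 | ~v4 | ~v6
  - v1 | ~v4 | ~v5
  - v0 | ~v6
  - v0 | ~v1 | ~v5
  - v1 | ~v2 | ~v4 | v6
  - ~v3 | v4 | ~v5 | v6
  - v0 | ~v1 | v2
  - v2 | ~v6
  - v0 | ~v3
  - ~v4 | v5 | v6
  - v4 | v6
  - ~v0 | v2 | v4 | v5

Unit clause (~v5) forces v5 = False.
Unit clause (v6) forces v6 = True.
In (~v3 | v5) only ~v3 is left, so v3 = False.
In (v0 | ~v6) only v0 is left, so v0 = True.
In (v2 | ~v6) only v2 is left, so v2 = True.
Set v1 = True.
Set v4 = True.
All clauses satisfied.

v0: True, v1: True, v2: True, v3: False, v4: True, v5: False, v6: True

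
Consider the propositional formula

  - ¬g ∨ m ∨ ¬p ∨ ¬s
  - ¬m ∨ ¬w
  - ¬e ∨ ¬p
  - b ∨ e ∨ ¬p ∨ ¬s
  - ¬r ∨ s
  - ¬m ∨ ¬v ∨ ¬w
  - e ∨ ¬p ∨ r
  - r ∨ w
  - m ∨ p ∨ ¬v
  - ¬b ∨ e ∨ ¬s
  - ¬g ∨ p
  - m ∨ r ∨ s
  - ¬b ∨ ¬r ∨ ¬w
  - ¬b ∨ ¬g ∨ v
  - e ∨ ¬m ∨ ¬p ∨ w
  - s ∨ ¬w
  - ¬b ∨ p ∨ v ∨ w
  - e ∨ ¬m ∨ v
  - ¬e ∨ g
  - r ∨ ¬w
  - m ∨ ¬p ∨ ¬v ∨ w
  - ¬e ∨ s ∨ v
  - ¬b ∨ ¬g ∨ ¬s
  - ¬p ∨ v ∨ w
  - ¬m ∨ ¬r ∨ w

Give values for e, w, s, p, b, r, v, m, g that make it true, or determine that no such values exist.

e = False; w = False; s = True; p = False; b = False; r = True; v = False; m = False; g = False

Set e = False.
Set w = False.
  then (r ∨ w) forces r = True.
  then (¬m ∨ ¬r ∨ w) forces m = False.
  then (¬r ∨ s) forces s = True.
  then (¬b ∨ e ∨ ¬s) forces b = False.
  then (b ∨ e ∨ ¬p ∨ ¬s) forces p = False.
  then (m ∨ p ∨ ¬v) forces v = False.
  then (¬g ∨ p) forces g = False.
All clauses satisfied.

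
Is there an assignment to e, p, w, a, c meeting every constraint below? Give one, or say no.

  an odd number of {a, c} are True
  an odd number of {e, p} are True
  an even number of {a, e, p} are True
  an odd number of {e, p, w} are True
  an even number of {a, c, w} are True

Unsatisfiable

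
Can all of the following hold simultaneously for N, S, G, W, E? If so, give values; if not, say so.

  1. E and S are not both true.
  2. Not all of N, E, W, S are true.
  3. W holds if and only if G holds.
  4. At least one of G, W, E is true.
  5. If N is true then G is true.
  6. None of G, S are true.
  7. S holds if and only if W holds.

N=F; S=F; G=F; W=F; E=T

  (1) E=T, S=F — not both ✓
  (2) {N, E, W, S}: 1/4 true — not all ✓
  (3) W=F, G=F — same ✓
  (4) {G, W, E}: 1 true — at least one ✓
  (5) N=F ⇒ G: vacuous ✓
  (6) {G, S}: 0 true — none ✓
  (7) S=F, W=F — same ✓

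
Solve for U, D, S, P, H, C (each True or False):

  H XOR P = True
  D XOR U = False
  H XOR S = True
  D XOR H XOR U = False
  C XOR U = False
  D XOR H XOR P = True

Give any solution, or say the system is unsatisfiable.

U: False, D: False, S: True, P: True, H: False, C: False

H XOR P = F XOR T = True ✓
D XOR U = F XOR F = False ✓
H XOR S = F XOR T = True ✓
D XOR H XOR U = F XOR F XOR F = False ✓
C XOR U = F XOR F = False ✓
D XOR H XOR P = F XOR F XOR T = True ✓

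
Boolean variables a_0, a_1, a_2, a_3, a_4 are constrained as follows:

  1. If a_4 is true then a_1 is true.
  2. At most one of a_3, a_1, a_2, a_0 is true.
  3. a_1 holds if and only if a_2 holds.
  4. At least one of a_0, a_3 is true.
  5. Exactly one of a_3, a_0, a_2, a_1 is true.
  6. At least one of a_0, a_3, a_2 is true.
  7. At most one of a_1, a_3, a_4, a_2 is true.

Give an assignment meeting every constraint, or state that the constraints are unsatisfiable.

a_0: False, a_1: False, a_2: False, a_3: True, a_4: False

  (1) a_4=F ⇒ a_1: vacuous ✓
  (2) {a_3, a_1, a_2, a_0}: 1 true — at most one ✓
  (3) a_1=F, a_2=F — same ✓
  (4) {a_0, a_3}: 1 true — at least one ✓
  (5) {a_3, a_0, a_2, a_1}: 1 true — exactly one ✓
  (6) {a_0, a_3, a_2}: 1 true — at least one ✓
  (7) {a_1, a_3, a_4, a_2}: 1 true — at most one ✓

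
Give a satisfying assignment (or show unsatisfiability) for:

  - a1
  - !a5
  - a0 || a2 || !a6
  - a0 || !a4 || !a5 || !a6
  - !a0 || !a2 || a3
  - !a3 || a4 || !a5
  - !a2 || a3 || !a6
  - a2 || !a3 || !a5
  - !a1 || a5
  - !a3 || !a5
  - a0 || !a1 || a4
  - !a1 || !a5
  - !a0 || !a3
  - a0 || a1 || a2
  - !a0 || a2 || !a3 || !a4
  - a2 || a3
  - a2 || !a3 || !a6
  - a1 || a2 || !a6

Case a1 = True:
  (!a5) forces a5 = False.
  Clause (!a1 || a5) is falsified — contradiction.
Case a1 = False:
  Clause (a1) is falsified — contradiction.
Both cases fail, so the formula is unsatisfiable.

The formula is unsatisfiable.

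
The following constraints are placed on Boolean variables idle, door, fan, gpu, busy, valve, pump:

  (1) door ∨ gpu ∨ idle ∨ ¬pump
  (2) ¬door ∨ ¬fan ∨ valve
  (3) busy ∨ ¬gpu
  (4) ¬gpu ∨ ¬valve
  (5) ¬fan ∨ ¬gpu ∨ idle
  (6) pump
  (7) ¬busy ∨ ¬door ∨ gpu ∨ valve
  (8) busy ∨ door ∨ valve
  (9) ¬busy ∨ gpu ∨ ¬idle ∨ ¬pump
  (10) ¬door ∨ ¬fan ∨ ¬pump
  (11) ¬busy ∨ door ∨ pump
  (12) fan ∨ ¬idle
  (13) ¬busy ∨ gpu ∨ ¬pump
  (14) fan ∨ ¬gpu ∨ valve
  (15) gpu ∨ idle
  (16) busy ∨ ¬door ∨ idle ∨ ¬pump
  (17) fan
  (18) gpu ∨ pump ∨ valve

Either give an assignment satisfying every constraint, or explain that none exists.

idle: True, door: False, fan: True, gpu: False, busy: False, valve: True, pump: True

Unit clause (pump) forces pump = True.
Unit clause (fan) forces fan = True.
In (¬door ∨ ¬fan ∨ ¬pump) only ¬door is left, so door = False.
Try idle = False:
  (door ∨ gpu ∨ idle ∨ ¬pump) forces gpu = True.
  clause (¬fan ∨ ¬gpu ∨ idle) is falsified — backtrack.
So idle = True.
Set gpu = False.
  then (¬busy ∨ gpu ∨ ¬idle ∨ ¬pump) forces busy = False.
  then (busy ∨ door ∨ valve) forces valve = True.
All clauses satisfied.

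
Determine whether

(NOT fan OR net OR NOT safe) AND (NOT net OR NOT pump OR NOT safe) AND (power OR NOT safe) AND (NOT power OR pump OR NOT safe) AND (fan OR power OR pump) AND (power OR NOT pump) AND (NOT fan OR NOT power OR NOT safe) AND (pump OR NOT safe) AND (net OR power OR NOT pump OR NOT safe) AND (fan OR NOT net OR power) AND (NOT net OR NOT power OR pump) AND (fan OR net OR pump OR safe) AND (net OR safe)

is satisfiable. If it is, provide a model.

Set pump = False.
  then (pump OR NOT safe) forces safe = False.
  then (net OR safe) forces net = True.
  then (NOT net OR NOT power OR pump) forces power = False.
  then (fan OR power OR pump) forces fan = True.
All clauses satisfied.

pump = False, power = False, fan = True, safe = False, net = True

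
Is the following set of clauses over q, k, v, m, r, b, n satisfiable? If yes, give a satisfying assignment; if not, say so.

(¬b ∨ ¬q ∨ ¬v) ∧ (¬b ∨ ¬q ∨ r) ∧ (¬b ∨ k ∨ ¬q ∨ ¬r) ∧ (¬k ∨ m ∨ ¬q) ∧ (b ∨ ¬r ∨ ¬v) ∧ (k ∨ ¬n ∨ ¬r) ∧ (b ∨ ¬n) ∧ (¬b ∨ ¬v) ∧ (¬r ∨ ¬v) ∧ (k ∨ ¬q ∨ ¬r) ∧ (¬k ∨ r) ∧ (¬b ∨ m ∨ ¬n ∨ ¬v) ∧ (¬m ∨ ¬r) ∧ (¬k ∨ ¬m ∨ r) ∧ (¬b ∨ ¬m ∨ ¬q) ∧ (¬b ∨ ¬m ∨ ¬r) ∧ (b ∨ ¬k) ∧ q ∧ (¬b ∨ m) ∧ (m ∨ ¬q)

q = True, k = False, v = False, m = True, r = False, b = False, n = False

Unit clause (q) forces q = True.
In (m ∨ ¬q) only m is left, so m = True.
In (¬m ∨ ¬r) only ¬r is left, so r = False.
In (¬k ∨ ¬m ∨ r) only ¬k is left, so k = False.
In (¬b ∨ ¬m ∨ ¬q) only ¬b is left, so b = False.
In (b ∨ ¬n) only ¬n is left, so n = False.
Set v = False.
All clauses satisfied.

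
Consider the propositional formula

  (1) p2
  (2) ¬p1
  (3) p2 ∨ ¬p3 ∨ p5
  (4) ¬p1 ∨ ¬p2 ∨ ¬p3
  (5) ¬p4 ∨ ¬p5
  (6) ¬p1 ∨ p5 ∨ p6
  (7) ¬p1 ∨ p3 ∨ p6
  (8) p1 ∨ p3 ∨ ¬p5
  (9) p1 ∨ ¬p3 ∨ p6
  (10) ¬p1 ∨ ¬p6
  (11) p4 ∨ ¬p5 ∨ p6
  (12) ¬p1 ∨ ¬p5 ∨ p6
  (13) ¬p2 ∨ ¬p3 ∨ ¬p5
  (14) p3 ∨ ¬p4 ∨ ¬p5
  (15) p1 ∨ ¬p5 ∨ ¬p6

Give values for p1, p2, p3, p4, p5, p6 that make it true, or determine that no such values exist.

Unit clause (p2) forces p2 = True.
Unit clause (¬p1) forces p1 = False.
Set p3 = False.
  then (p1 ∨ p3 ∨ ¬p5) forces p5 = False.
Set p4 = False.
Set p6 = False.
All clauses satisfied.

p1 = False, p2 = True, p3 = False, p4 = False, p5 = False, p6 = False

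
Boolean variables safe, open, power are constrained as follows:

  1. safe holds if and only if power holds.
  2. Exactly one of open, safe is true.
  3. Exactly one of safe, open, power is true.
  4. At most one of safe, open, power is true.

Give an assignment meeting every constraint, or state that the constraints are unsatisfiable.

safe = False; open = True; power = False

  (1) safe=F, power=F — same ✓
  (2) {open, safe}: 1 true — exactly one ✓
  (3) {safe, open, power}: 1 true — exactly one ✓
  (4) {safe, open, power}: 1 true — at most one ✓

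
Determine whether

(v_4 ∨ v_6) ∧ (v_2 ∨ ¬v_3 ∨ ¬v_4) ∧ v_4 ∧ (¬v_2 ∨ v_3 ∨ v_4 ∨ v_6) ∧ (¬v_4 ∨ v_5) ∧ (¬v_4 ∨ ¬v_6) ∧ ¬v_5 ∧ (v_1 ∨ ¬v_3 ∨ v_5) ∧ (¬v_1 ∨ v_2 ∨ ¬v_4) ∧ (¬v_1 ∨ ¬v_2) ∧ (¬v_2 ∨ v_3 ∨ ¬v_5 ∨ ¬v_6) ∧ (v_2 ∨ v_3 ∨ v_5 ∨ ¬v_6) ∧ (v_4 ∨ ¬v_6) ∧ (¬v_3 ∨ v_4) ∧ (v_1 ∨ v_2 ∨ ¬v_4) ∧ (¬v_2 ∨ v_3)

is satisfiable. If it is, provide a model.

The formula is unsatisfiable.

Case v_4 = True:
  (¬v_4 ∨ v_5) forces v_5 = True.
  Clause (¬v_5) is falsified — contradiction.
Case v_4 = False:
  Clause (v_4) is falsified — contradiction.
Both cases fail, so the formula is unsatisfiable.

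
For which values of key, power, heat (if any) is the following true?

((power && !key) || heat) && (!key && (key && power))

Case key = True: the conjunct !key is False.
Case key = False: the conjunct key is False.
Both cases fail — unsatisfiable.

No satisfying assignment exists.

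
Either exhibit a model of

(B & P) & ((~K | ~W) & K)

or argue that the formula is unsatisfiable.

W = False, B = True, K = True, P = True

  B & P = True
  (~K | ~W) & K = True
    ~K | ~W = True
      ~K = False
      ~W = True
Both conjuncts True, so the formula holds.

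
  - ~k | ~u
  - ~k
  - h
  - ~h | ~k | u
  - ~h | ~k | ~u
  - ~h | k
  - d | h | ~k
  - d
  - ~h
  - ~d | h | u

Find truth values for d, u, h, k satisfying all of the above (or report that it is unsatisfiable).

Case h = True:
  Clause (~h) is falsified — contradiction.
Case h = False:
  Clause (h) is falsified — contradiction.
Both cases fail, so the formula is unsatisfiable.

UNSATISFIABLE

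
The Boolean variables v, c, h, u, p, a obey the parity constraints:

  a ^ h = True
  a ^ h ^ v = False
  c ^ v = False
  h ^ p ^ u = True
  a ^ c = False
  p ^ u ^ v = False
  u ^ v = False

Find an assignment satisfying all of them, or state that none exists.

v: True; c: True; h: False; u: True; p: False; a: True

a ^ h = T ^ F = True ✓
a ^ h ^ v = T ^ F ^ T = False ✓
c ^ v = T ^ T = False ✓
h ^ p ^ u = F ^ F ^ T = True ✓
a ^ c = T ^ T = False ✓
p ^ u ^ v = F ^ T ^ T = False ✓
u ^ v = T ^ T = False ✓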